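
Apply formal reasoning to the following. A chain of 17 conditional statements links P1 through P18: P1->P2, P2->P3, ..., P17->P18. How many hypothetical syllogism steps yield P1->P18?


With 17 implications in a chain connecting 18 propositions:
P1->P2, P2->P3, ..., P17->P18
Steps needed = (number of implications) - 1 = 17 - 1 = 16

16


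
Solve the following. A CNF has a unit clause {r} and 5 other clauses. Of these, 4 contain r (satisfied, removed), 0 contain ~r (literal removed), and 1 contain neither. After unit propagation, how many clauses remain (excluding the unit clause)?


Satisfied (removed): 4
Shortened (remain): 0
Unchanged (remain): 1
Remaining = 0 + 1 = 1

1


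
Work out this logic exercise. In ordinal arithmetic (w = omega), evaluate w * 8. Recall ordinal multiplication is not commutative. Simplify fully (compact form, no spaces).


Compute w * 8.
Ordinal * is associative and left-distributive over +, but NOT commutative; for finite n>1, n*w = w but w*n stays w*n.
w * 8 means 8 copies of w concatenated: w*8.
Result = w*8

w*8


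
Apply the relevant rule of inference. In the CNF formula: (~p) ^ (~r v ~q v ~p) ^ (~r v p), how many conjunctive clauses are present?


A CNF formula is a conjunction of clauses.
Clauses are separated by ^.
Counting the conjuncts: 3 clauses.

3


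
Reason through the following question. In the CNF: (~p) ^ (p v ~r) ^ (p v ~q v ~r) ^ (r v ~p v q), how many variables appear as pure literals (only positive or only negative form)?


Check each variable for pure literal status:
p: mixed (not pure)
q: mixed (not pure)
r: mixed (not pure)
Pure literal count = 0

0


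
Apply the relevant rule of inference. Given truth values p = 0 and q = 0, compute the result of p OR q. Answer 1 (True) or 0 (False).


p = 0, q = 0
Operation: p OR q
Evaluate: 0 OR 0 = 0

0


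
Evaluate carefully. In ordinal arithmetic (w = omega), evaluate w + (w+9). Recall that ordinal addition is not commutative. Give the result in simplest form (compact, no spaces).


Compute w + (w+9).
Ordinal + is associative but NOT commutative; for finite n>0, n + w = w but w + n stays w+n.
w + (w+9) = (w+w) + 9 = w*2+9.
Result = w*2+9

w*2+9


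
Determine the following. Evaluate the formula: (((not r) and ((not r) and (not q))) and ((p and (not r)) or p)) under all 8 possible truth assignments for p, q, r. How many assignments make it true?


Check all 8 assignments:
p=0, q=0, r=0: 0
p=0, q=0, r=1: 0
p=0, q=1, r=0: 0
p=0, q=1, r=1: 0
p=1, q=0, r=0: 1
p=1, q=0, r=1: 0
p=1, q=1, r=0: 0
p=1, q=1, r=1: 0
Count of True = 1

1


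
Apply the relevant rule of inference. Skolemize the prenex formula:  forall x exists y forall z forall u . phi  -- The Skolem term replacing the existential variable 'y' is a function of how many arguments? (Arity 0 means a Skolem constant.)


Quantifier prefix: forall x exists y forall z forall u
'y' is existentially quantified at position 2.
Universal variables preceding it: x
Skolem function arity = 1

1


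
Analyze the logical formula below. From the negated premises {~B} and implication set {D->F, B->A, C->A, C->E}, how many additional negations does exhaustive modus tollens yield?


Initial negated facts: {~B}
Apply modus tollens to closure:
  (no implication fires)
Final negated: {~B}
New negations: {(none)}
Count = 0

0


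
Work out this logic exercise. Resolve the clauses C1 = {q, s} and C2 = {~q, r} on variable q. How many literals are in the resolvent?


Remove q from C1 and ~q from C2.
C1 remainder: {s}
C2 remainder: {r}
Union (resolvent): {r, s}
Resolvent has 2 literal(s).

2


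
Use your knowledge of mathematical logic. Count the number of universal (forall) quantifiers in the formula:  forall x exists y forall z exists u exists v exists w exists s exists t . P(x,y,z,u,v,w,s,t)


Quantifier prefix: forall x exists y forall z exists u exists v exists w exists s exists t
Mark each quantifier type:
  U E U E E E E E
Universal count = 2, Existential count = 6
Asked for universal (forall) quantifiers: 2

2


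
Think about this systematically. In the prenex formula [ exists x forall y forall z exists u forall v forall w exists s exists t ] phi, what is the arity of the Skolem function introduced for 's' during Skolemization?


Quantifier prefix: exists x forall y forall z exists u forall v forall w exists s exists t
's' is existentially quantified at position 7.
Universal variables preceding it: y, z, v, w
Skolem function arity = 4

4


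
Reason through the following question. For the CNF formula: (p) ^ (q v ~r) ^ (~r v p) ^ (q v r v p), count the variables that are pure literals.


Check each variable for pure literal status:
p: pure positive
q: pure positive
r: mixed (not pure)
Pure literal count = 2

2


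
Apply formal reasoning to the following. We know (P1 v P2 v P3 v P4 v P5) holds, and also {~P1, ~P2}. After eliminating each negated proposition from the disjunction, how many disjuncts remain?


Original disjuncts (5): P1, P2, P3, P4, P5
Negated (eliminate): ~P1, ~P2
Remaining disjuncts: P3, P4, P5
Count = 5 - 2 = 3

3


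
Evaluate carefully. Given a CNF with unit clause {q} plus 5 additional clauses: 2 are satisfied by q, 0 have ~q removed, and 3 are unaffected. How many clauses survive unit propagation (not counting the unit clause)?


Satisfied (removed): 2
Shortened (remain): 0
Unchanged (remain): 3
Remaining = 0 + 3 = 3

3


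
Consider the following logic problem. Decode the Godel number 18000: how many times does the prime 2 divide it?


Factorize 18000 by dividing by 2 repeatedly.
Division steps: 2 divides 18000 exactly 4 time(s).
Exponent of 2 = 4

4


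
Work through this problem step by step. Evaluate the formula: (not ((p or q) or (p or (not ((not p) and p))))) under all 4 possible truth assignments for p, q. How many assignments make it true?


Check all 4 assignments:
p=0, q=0: 0
p=0, q=1: 0
p=1, q=0: 0
p=1, q=1: 0
Count of True = 0

0


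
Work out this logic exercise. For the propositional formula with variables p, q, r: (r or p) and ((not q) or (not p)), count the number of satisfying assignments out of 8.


Evaluate all 8 assignments for p, q, r:
p=0, q=0, r=0: 0
p=0, q=0, r=1: 1
p=0, q=1, r=0: 0
p=0, q=1, r=1: 1
p=1, q=0, r=0: 1
p=1, q=0, r=1: 1
p=1, q=1, r=0: 0
p=1, q=1, r=1: 0
Satisfying count = 4

4


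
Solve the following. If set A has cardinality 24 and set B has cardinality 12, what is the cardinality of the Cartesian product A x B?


The Cartesian product A x B contains all ordered pairs (a, b).
|A x B| = |A| * |B| = 24 * 12 = 288

288


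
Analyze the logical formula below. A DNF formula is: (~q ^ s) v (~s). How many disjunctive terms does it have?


A DNF formula is a disjunction of terms (conjunctions).
Terms are separated by v.
Counting the disjuncts: 2 terms.

2


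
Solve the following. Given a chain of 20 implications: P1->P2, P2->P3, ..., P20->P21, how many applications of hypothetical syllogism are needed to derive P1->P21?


With 20 implications in a chain connecting 21 propositions:
P1->P2, P2->P3, ..., P20->P21
Steps needed = (number of implications) - 1 = 20 - 1 = 19

19


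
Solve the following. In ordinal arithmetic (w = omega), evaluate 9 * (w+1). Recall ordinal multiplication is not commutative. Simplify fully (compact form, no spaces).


Compute 9 * (w+1).
Ordinal * is associative and left-distributive over +, but NOT commutative; for finite n>1, n*w = w but w*n stays w*n.
By left-distributivity: 9 * (w+1) = 9*w + 9*1 = w + 9 = w+9.
Result = w+9

w+9


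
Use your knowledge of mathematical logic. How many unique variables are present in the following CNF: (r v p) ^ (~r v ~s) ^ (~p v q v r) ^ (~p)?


Identify each variable that appears in the formula.
Variables found: p, q, r, s
Count = 4

4


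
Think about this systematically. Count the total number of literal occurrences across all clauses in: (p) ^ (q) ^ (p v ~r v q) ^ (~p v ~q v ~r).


Counting literals in each clause:
Clause 1: 1 literal(s)
Clause 2: 1 literal(s)
Clause 3: 3 literal(s)
Clause 4: 3 literal(s)
Total = 8

8


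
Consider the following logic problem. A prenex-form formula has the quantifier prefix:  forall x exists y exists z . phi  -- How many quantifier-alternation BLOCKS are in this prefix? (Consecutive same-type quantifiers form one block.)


Quantifier-type sequence: A E E  (A=forall, E=exists)
Group into maximal same-type runs:
  Ax1 | Ex2
Number of blocks = 2

2


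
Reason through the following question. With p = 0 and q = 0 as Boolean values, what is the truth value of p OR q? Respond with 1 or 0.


p = 0, q = 0
Operation: p OR q
Evaluate: 0 OR 0 = 0

0


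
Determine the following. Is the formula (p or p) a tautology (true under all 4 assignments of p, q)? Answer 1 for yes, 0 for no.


Check all 4 assignments:
p=0, q=0: 0
p=0, q=1: 0
p=1, q=0: 1
p=1, q=1: 1
Satisfying count = 2/4.
Tautology iff count = 4: no.

0


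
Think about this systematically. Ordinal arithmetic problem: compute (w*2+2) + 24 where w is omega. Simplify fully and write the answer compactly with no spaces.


Compute (w*2+2) + 24.
Ordinal + is associative but NOT commutative; for finite n>0, n + w = w but w + n stays w+n.
By associativity: (w*2+2) + 24 = w*2 + (2+24) = w*2+26.
Result = w*2+26

w*2+26


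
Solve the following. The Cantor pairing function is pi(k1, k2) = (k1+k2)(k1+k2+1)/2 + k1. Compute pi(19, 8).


k1 + k2 = 27
(k1+k2)(k1+k2+1)/2 = 27 * 28 / 2 = 378
pi = 378 + 19 = 397

397


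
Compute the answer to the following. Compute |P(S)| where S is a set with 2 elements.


The power set of a set with n elements has 2^n elements.
|P(S)| = 2^2 = 4

4


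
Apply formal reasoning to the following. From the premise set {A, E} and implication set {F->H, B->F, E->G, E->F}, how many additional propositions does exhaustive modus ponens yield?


Initial facts: {A, E}
Apply modus ponens to closure:
  E and E->G  =>  G
  E and E->F  =>  F
  F and F->H  =>  H
Final known: {A, E, F, G, H}
New propositions: {F, G, H}
Count = 3

3


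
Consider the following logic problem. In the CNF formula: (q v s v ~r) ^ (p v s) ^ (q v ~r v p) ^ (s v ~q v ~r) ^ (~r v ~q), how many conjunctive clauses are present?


A CNF formula is a conjunction of clauses.
Clauses are separated by ^.
Counting the conjuncts: 5 clauses.

5


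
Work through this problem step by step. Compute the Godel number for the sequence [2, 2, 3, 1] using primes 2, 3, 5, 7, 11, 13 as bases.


Encode each element as an exponent of the corresponding prime:
  2^2 = 4
  3^2 = 9
  5^3 = 125
  7^1 = 7
Product = 4 * 9 * 125 * 7 = 31500

31500


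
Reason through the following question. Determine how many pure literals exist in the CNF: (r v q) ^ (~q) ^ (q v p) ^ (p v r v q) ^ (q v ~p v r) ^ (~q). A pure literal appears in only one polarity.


Check each variable for pure literal status:
p: mixed (not pure)
q: mixed (not pure)
r: pure positive
Pure literal count = 1

1


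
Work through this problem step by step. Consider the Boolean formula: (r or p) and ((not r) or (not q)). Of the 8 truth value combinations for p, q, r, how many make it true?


Evaluate all 8 assignments for p, q, r:
p=0, q=0, r=0: 0
p=0, q=0, r=1: 1
p=0, q=1, r=0: 0
p=0, q=1, r=1: 0
p=1, q=0, r=0: 1
p=1, q=0, r=1: 1
p=1, q=1, r=0: 1
p=1, q=1, r=1: 0
Satisfying count = 4

4


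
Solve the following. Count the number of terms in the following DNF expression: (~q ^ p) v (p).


A DNF formula is a disjunction of terms (conjunctions).
Terms are separated by v.
Counting the disjuncts: 2 terms.

2


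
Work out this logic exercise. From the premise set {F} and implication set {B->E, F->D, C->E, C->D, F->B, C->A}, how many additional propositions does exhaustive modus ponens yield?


Initial facts: {F}
Apply modus ponens to closure:
  F and F->D  =>  D
  F and F->B  =>  B
  B and B->E  =>  E
Final known: {B, D, E, F}
New propositions: {B, D, E}
Count = 3

3


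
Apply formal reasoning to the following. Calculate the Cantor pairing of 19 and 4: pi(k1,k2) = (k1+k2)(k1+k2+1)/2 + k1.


k1 + k2 = 23
(k1+k2)(k1+k2+1)/2 = 23 * 24 / 2 = 276
pi = 276 + 19 = 295

295


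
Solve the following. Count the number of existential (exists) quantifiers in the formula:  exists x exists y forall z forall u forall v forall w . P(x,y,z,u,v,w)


Quantifier prefix: exists x exists y forall z forall u forall v forall w
Mark each quantifier type:
  E E U U U U
Universal count = 4, Existential count = 2
Asked for existential (exists) quantifiers: 2

2


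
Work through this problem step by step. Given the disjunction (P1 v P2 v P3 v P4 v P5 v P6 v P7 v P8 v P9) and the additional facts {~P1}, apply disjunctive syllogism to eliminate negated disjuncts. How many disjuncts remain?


Original disjuncts (9): P1, P2, P3, P4, P5, P6, P7, P8, P9
Negated (eliminate): ~P1
Remaining disjuncts: P2, P3, P4, P5, P6, P7, P8, P9
Count = 9 - 1 = 8

8


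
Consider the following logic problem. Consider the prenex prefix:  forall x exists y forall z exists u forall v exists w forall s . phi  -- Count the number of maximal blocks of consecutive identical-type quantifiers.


Quantifier-type sequence: A E A E A E A  (A=forall, E=exists)
Group into maximal same-type runs:
  Ax1 | Ex1 | Ax1 | Ex1 | Ax1 | Ex1 | Ax1
Number of blocks = 7

7


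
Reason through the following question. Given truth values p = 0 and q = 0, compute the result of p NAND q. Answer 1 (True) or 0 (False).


p = 0, q = 0
Operation: p NAND q
Evaluate: 0 NAND 0 = 1

1


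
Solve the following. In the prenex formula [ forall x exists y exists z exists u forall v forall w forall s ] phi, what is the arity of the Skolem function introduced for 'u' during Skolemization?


Quantifier prefix: forall x exists y exists z exists u forall v forall w forall s
'u' is existentially quantified at position 4.
Universal variables preceding it: x
Skolem function arity = 1

1


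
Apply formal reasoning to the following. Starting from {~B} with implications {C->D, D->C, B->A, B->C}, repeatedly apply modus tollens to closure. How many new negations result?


Initial negated facts: {~B}
Apply modus tollens to closure:
  (no implication fires)
Final negated: {~B}
New negations: {(none)}
Count = 0

0


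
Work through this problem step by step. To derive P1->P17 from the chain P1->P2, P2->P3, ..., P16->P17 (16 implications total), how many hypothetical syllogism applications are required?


With 16 implications in a chain connecting 17 propositions:
P1->P2, P2->P3, ..., P16->P17
Steps needed = (number of implications) - 1 = 16 - 1 = 15

15


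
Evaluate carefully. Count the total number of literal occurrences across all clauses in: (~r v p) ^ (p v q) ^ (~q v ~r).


Counting literals in each clause:
Clause 1: 2 literal(s)
Clause 2: 2 literal(s)
Clause 3: 2 literal(s)
Total = 6

6


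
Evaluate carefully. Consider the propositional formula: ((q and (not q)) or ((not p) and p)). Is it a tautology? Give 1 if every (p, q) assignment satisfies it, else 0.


Check all 4 assignments:
p=0, q=0: 0
p=0, q=1: 0
p=1, q=0: 0
p=1, q=1: 0
Satisfying count = 0/4.
Tautology iff count = 4: no.

0


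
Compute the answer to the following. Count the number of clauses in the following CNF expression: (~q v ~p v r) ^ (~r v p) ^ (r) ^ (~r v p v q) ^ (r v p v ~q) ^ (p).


A CNF formula is a conjunction of clauses.
Clauses are separated by ^.
Counting the conjuncts: 6 clauses.

6


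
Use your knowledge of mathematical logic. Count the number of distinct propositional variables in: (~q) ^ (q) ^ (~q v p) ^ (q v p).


Identify each variable that appears in the formula.
Variables found: p, q
Count = 2

2


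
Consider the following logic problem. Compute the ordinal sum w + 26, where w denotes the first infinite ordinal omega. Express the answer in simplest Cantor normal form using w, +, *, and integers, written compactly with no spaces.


Compute w + 26.
Ordinal + is associative but NOT commutative; for finite n>0, n + w = w but w + n stays w+n.
w + 26 is already in normal form (a successor ordinal beyond w).
Result = w+26

w+26


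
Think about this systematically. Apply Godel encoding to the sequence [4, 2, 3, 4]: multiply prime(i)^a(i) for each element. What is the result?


Encode each element as an exponent of the corresponding prime:
  2^4 = 16
  3^2 = 9
  5^3 = 125
  7^4 = 2401
Product = 16 * 9 * 125 * 2401 = 43218000

43218000


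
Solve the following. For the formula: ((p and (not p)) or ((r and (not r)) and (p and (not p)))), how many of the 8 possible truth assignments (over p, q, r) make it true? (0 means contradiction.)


Check all 8 assignments:
p=0, q=0, r=0: 0
p=0, q=0, r=1: 0
p=0, q=1, r=0: 0
p=0, q=1, r=1: 0
p=1, q=0, r=0: 0
p=1, q=0, r=1: 0
p=1, q=1, r=0: 0
p=1, q=1, r=1: 0
Count of True = 0

0


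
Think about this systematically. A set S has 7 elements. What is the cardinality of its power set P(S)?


The power set of a set with n elements has 2^n elements.
|P(S)| = 2^7 = 128

128


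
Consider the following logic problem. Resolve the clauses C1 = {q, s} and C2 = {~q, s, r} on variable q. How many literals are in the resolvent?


Remove q from C1 and ~q from C2.
C1 remainder: {s}
C2 remainder: {s, r}
Union (resolvent): {r, s}
Resolvent has 2 literal(s).

2


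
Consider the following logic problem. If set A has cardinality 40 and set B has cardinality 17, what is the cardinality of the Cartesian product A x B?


The Cartesian product A x B contains all ordered pairs (a, b).
|A x B| = |A| * |B| = 40 * 17 = 680

680


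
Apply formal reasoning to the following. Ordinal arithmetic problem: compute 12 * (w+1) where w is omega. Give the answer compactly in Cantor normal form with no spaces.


Compute 12 * (w+1).
Ordinal * is associative and left-distributive over +, but NOT commutative; for finite n>1, n*w = w but w*n stays w*n.
By left-distributivity: 12 * (w+1) = 12*w + 12*1 = w + 12 = w+12.
Result = w+12

w+12


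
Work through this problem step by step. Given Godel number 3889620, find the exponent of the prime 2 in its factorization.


Factorize 3889620 by dividing by 2 repeatedly.
Division steps: 2 divides 3889620 exactly 2 time(s).
Exponent of 2 = 2

2


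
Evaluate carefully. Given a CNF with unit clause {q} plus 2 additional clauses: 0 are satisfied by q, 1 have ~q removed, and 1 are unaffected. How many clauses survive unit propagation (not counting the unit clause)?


Satisfied (removed): 0
Shortened (remain): 1
Unchanged (remain): 1
Remaining = 1 + 1 = 2

2


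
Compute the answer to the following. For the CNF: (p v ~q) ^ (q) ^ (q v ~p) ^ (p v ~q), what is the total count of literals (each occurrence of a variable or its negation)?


Counting literals in each clause:
Clause 1: 2 literal(s)
Clause 2: 1 literal(s)
Clause 3: 2 literal(s)
Clause 4: 2 literal(s)
Total = 7

7


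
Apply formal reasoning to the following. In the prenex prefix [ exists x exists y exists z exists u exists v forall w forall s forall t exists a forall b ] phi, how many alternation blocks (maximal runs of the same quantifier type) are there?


Quantifier-type sequence: E E E E E A A A E A  (A=forall, E=exists)
Group into maximal same-type runs:
  Ex5 | Ax3 | Ex1 | Ax1
Number of blocks = 4

4


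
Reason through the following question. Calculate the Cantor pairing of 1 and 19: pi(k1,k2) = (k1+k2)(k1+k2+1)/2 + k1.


k1 + k2 = 20
(k1+k2)(k1+k2+1)/2 = 20 * 21 / 2 = 210
pi = 210 + 1 = 211

211


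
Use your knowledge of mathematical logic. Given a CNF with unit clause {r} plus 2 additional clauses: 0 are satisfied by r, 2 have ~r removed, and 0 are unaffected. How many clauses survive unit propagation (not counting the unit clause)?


Satisfied (removed): 0
Shortened (remain): 2
Unchanged (remain): 0
Remaining = 2 + 0 = 2

2


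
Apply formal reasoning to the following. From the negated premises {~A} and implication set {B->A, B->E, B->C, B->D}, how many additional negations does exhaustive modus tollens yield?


Initial negated facts: {~A}
Apply modus tollens to closure:
  ~A and B->A  =>  ~B
Final negated: {~A, ~B}
New negations: {~B}
Count = 1

1


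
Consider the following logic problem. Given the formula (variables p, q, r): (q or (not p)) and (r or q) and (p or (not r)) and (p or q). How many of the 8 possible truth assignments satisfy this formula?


Evaluate all 8 assignments for p, q, r:
p=0, q=0, r=0: 0
p=0, q=0, r=1: 0
p=0, q=1, r=0: 1
p=0, q=1, r=1: 0
p=1, q=0, r=0: 0
p=1, q=0, r=1: 0
p=1, q=1, r=0: 1
p=1, q=1, r=1: 1
Satisfying count = 3

3


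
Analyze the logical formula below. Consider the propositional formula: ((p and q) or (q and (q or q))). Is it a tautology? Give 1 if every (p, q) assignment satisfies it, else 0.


Check all 4 assignments:
p=0, q=0: 0
p=0, q=1: 1
p=1, q=0: 0
p=1, q=1: 1
Satisfying count = 2/4.
Tautology iff count = 4: no.

0


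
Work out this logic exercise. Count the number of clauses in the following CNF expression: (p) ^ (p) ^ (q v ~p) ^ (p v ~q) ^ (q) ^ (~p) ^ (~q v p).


A CNF formula is a conjunction of clauses.
Clauses are separated by ^.
Counting the conjuncts: 7 clauses.

7


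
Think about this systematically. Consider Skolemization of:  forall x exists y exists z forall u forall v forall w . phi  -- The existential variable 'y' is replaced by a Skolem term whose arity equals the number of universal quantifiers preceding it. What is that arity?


Quantifier prefix: forall x exists y exists z forall u forall v forall w
'y' is existentially quantified at position 2.
Universal variables preceding it: x
Skolem function arity = 1

1


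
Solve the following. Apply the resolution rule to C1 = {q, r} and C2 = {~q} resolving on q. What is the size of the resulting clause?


Remove q from C1 and ~q from C2.
C1 remainder: {r}
C2 remainder: {}
Union (resolvent): {r}
Resolvent has 1 literal(s).

1


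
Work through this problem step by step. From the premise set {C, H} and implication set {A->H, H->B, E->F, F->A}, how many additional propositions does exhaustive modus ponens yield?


Initial facts: {C, H}
Apply modus ponens to closure:
  H and H->B  =>  B
Final known: {B, C, H}
New propositions: {B}
Count = 1

1


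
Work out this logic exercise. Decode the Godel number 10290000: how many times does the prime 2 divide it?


Factorize 10290000 by dividing by 2 repeatedly.
Division steps: 2 divides 10290000 exactly 4 time(s).
Exponent of 2 = 4

4


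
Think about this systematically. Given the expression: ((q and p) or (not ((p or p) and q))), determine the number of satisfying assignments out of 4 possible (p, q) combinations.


Check all 4 assignments:
p=0, q=0: 1
p=0, q=1: 1
p=1, q=0: 1
p=1, q=1: 1
Count of True = 4

4


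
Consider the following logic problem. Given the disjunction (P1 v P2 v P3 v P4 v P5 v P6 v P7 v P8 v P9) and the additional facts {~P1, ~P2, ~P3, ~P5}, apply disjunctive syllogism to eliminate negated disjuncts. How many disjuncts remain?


Original disjuncts (9): P1, P2, P3, P4, P5, P6, P7, P8, P9
Negated (eliminate): ~P1, ~P2, ~P3, ~P5
Remaining disjuncts: P4, P6, P7, P8, P9
Count = 9 - 4 = 5

5


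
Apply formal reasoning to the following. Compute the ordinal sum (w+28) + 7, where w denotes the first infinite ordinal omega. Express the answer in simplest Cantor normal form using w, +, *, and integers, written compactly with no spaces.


Compute (w+28) + 7.
Ordinal + is associative but NOT commutative; for finite n>0, n + w = w but w + n stays w+n.
By associativity: (w+28) + 7 = w + (28+7) = w+35.
Result = w+35

w+35


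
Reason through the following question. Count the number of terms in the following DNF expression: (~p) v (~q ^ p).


A DNF formula is a disjunction of terms (conjunctions).
Terms are separated by v.
Counting the disjuncts: 2 terms.

2


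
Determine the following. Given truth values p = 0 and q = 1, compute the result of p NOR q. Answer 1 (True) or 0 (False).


p = 0, q = 1
Operation: p NOR q
Evaluate: 0 NOR 1 = 0

0


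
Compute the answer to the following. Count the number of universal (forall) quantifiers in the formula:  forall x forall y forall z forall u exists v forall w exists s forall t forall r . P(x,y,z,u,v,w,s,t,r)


Quantifier prefix: forall x forall y forall z forall u exists v forall w exists s forall t forall r
Mark each quantifier type:
  U U U U E U E U U
Universal count = 7, Existential count = 2
Asked for universal (forall) quantifiers: 7

7


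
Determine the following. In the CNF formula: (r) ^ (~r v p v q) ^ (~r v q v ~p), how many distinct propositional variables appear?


Identify each variable that appears in the formula.
Variables found: p, q, r
Count = 3

3


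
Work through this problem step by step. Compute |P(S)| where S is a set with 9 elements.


The power set of a set with n elements has 2^n elements.
|P(S)| = 2^9 = 512

512


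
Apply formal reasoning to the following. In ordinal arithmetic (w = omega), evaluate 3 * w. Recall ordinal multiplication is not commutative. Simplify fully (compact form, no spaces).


Compute 3 * w.
Ordinal * is associative and left-distributive over +, but NOT commutative; for finite n>1, n*w = w but w*n stays w*n.
For finite n>0, n * w = sup{n*k : k<w} = w. So 3 * w = w.
Result = w

w


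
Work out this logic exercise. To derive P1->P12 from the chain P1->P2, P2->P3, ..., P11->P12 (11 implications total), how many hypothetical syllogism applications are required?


With 11 implications in a chain connecting 12 propositions:
P1->P2, P2->P3, ..., P11->P12
Steps needed = (number of implications) - 1 = 11 - 1 = 10

10


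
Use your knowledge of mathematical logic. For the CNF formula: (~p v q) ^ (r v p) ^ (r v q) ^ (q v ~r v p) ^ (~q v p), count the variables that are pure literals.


Check each variable for pure literal status:
p: mixed (not pure)
q: mixed (not pure)
r: mixed (not pure)
Pure literal count = 0

0


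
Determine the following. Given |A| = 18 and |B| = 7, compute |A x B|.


The Cartesian product A x B contains all ordered pairs (a, b).
|A x B| = |A| * |B| = 18 * 7 = 126

126


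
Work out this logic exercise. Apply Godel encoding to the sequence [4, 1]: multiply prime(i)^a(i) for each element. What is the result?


Encode each element as an exponent of the corresponding prime:
  2^4 = 16
  3^1 = 3
Product = 16 * 3 = 48

48


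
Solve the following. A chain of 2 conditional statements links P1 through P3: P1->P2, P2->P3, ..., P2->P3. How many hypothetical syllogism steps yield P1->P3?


With 2 implications in a chain connecting 3 propositions:
P1->P2, P2->P3, ..., P2->P3
Steps needed = (number of implications) - 1 = 2 - 1 = 1

1


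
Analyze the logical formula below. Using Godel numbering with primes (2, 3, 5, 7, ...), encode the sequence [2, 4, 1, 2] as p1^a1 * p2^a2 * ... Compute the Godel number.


Encode each element as an exponent of the corresponding prime:
  2^2 = 4
  3^4 = 81
  5^1 = 5
  7^2 = 49
Product = 4 * 81 * 5 * 49 = 79380

79380


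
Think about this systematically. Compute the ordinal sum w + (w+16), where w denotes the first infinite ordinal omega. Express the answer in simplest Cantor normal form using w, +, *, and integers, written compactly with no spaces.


Compute w + (w+16).
Ordinal + is associative but NOT commutative; for finite n>0, n + w = w but w + n stays w+n.
w + (w+16) = (w+w) + 16 = w*2+16.
Result = w*2+16

w*2+16


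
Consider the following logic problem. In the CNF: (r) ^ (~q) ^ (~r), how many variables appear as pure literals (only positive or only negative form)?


Check each variable for pure literal status:
p: absent (not pure)
q: pure negative
r: mixed (not pure)
Pure literal count = 1

1


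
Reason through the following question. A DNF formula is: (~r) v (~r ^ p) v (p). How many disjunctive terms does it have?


A DNF formula is a disjunction of terms (conjunctions).
Terms are separated by v.
Counting the disjuncts: 3 terms.

3


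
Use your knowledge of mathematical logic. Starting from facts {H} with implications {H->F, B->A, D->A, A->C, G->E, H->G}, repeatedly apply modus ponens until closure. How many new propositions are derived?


Initial facts: {H}
Apply modus ponens to closure:
  H and H->F  =>  F
  H and H->G  =>  G
  G and G->E  =>  E
Final known: {E, F, G, H}
New propositions: {E, F, G}
Count = 3

3


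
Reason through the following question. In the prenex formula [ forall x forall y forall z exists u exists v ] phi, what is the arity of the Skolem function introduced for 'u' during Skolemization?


Quantifier prefix: forall x forall y forall z exists u exists v
'u' is existentially quantified at position 4.
Universal variables preceding it: x, y, z
Skolem function arity = 3

3


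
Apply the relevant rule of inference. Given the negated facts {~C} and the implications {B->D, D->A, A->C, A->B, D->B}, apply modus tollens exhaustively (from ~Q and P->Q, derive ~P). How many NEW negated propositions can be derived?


Initial negated facts: {~C}
Apply modus tollens to closure:
  ~C and A->C  =>  ~A
  ~A and D->A  =>  ~D
  ~D and B->D  =>  ~B
Final negated: {~A, ~B, ~C, ~D}
New negations: {~A, ~B, ~D}
Count = 3

3


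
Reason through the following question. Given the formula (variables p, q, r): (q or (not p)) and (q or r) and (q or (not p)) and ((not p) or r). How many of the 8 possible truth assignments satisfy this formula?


Evaluate all 8 assignments for p, q, r:
p=0, q=0, r=0: 0
p=0, q=0, r=1: 1
p=0, q=1, r=0: 1
p=0, q=1, r=1: 1
p=1, q=0, r=0: 0
p=1, q=0, r=1: 0
p=1, q=1, r=0: 0
p=1, q=1, r=1: 1
Satisfying count = 4

4


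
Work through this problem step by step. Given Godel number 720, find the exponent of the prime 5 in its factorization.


Factorize 720 by dividing by 5 repeatedly.
Division steps: 5 divides 720 exactly 1 time(s).
Exponent of 5 = 1

1


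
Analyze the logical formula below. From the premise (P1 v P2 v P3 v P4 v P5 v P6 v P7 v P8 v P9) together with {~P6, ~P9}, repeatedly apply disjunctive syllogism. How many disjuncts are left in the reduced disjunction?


Original disjuncts (9): P1, P2, P3, P4, P5, P6, P7, P8, P9
Negated (eliminate): ~P6, ~P9
Remaining disjuncts: P1, P2, P3, P4, P5, P7, P8
Count = 9 - 2 = 7

7


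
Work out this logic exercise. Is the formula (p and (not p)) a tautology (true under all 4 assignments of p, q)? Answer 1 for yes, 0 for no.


Check all 4 assignments:
p=0, q=0: 0
p=0, q=1: 0
p=1, q=0: 0
p=1, q=1: 0
Satisfying count = 0/4.
Tautology iff count = 4: no.

0


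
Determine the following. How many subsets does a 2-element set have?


The power set of a set with n elements has 2^n elements.
|P(S)| = 2^2 = 4

4


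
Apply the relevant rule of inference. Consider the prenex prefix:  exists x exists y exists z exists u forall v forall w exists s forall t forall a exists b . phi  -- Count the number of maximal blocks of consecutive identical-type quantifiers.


Quantifier-type sequence: E E E E A A E A A E  (A=forall, E=exists)
Group into maximal same-type runs:
  Ex4 | Ax2 | Ex1 | Ax2 | Ex1
Number of blocks = 5

5


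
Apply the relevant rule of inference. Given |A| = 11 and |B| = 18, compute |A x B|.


The Cartesian product A x B contains all ordered pairs (a, b).
|A x B| = |A| * |B| = 11 * 18 = 198

198


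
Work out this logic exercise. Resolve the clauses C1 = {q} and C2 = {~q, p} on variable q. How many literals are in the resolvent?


Remove q from C1 and ~q from C2.
C1 remainder: {}
C2 remainder: {p}
Union (resolvent): {p}
Resolvent has 1 literal(s).

1


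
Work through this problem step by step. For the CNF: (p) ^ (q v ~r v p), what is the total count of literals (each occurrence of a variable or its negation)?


Counting literals in each clause:
Clause 1: 1 literal(s)
Clause 2: 3 literal(s)
Total = 4

4


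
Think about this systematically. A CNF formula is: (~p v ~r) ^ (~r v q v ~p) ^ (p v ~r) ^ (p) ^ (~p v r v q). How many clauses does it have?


A CNF formula is a conjunction of clauses.
Clauses are separated by ^.
Counting the conjuncts: 5 clauses.

5


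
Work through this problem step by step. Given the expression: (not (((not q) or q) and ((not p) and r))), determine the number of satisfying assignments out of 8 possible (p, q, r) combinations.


Check all 8 assignments:
p=0, q=0, r=0: 1
p=0, q=0, r=1: 0
p=0, q=1, r=0: 1
p=0, q=1, r=1: 0
p=1, q=0, r=0: 1
p=1, q=0, r=1: 1
p=1, q=1, r=0: 1
p=1, q=1, r=1: 1
Count of True = 6

6


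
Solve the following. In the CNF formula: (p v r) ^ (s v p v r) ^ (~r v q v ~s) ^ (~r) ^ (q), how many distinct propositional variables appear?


Identify each variable that appears in the formula.
Variables found: p, q, r, s
Count = 4

4


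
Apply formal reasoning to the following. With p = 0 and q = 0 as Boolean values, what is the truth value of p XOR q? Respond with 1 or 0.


p = 0, q = 0
Operation: p XOR q
Evaluate: 0 XOR 0 = 0

0


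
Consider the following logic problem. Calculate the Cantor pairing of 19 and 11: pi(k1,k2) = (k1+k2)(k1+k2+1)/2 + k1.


k1 + k2 = 30
(k1+k2)(k1+k2+1)/2 = 30 * 31 / 2 = 465
pi = 465 + 19 = 484

484


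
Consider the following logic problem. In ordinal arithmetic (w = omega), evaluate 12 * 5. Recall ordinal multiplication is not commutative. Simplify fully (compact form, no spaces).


Compute 12 * 5.
Ordinal * is associative and left-distributive over +, but NOT commutative; for finite n>1, n*w = w but w*n stays w*n.
Both finite; ordinal * agrees with natural *: 12 * 5 = 60.
Result = 60

60


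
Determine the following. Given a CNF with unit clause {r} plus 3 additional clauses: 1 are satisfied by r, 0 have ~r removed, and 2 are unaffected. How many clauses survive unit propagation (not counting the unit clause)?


Satisfied (removed): 1
Shortened (remain): 0
Unchanged (remain): 2
Remaining = 0 + 2 = 2

2


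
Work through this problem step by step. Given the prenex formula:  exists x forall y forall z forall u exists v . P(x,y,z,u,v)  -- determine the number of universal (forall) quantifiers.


Quantifier prefix: exists x forall y forall z forall u exists v
Mark each quantifier type:
  E U U U E
Universal count = 3, Existential count = 2
Asked for universal (forall) quantifiers: 3

3


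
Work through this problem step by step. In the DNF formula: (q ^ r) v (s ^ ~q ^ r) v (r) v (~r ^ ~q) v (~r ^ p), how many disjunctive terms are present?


A DNF formula is a disjunction of terms (conjunctions).
Terms are separated by v.
Counting the disjuncts: 5 terms.

5


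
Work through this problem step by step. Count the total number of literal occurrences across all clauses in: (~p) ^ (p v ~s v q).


Counting literals in each clause:
Clause 1: 1 literal(s)
Clause 2: 3 literal(s)
Total = 4

4


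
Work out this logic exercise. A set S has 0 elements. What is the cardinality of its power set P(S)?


The power set of a set with n elements has 2^n elements.
|P(S)| = 2^0 = 1

1


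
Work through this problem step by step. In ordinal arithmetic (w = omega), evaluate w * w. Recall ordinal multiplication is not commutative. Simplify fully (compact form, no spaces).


Compute w * w.
Ordinal * is associative and left-distributive over +, but NOT commutative; for finite n>1, n*w = w but w*n stays w*n.
w * w = w^2 by definition.
Result = w^2

w^2


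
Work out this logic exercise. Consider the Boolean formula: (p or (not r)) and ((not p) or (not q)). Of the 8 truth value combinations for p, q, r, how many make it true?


Evaluate all 8 assignments for p, q, r:
p=0, q=0, r=0: 1
p=0, q=0, r=1: 0
p=0, q=1, r=0: 1
p=0, q=1, r=1: 0
p=1, q=0, r=0: 1
p=1, q=0, r=1: 1
p=1, q=1, r=0: 0
p=1, q=1, r=1: 0
Satisfying count = 4

4


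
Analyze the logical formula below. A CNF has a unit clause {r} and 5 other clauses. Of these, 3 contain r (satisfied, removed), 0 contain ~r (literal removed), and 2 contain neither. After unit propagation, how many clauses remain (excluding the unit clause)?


Satisfied (removed): 3
Shortened (remain): 0
Unchanged (remain): 2
Remaining = 0 + 2 = 2

2


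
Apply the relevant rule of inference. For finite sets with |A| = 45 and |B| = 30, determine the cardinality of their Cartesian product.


The Cartesian product A x B contains all ordered pairs (a, b).
|A x B| = |A| * |B| = 45 * 30 = 1350

1350


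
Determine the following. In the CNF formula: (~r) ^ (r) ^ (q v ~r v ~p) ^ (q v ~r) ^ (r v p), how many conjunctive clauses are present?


A CNF formula is a conjunction of clauses.
Clauses are separated by ^.
Counting the conjuncts: 5 clauses.

5


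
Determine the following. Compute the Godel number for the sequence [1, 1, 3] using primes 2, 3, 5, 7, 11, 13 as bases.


Encode each element as an exponent of the corresponding prime:
  2^1 = 2
  3^1 = 3
  5^3 = 125
Product = 2 * 3 * 125 = 750

750


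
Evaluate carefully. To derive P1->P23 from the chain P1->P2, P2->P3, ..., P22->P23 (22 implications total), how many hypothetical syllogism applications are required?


With 22 implications in a chain connecting 23 propositions:
P1->P2, P2->P3, ..., P22->P23
Steps needed = (number of implications) - 1 = 22 - 1 = 21

21


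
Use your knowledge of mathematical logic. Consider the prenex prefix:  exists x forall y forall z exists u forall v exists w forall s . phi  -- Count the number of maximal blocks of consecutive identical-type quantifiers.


Quantifier-type sequence: E A A E A E A  (A=forall, E=exists)
Group into maximal same-type runs:
  Ex1 | Ax2 | Ex1 | Ax1 | Ex1 | Ax1
Number of blocks = 6

6


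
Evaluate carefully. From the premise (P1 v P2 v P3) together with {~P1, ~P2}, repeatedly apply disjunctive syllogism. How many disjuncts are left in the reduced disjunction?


Original disjuncts (3): P1, P2, P3
Negated (eliminate): ~P1, ~P2
Remaining disjuncts: P3
Count = 3 - 2 = 1

1


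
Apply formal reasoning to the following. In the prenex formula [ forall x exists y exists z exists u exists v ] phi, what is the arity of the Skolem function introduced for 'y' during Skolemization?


Quantifier prefix: forall x exists y exists z exists u exists v
'y' is existentially quantified at position 2.
Universal variables preceding it: x
Skolem function arity = 1

1


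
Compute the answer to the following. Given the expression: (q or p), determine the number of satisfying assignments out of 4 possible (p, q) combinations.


Check all 4 assignments:
p=0, q=0: 0
p=0, q=1: 1
p=1, q=0: 1
p=1, q=1: 1
Count of True = 3

3


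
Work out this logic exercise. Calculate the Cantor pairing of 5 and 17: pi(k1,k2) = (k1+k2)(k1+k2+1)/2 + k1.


k1 + k2 = 22
(k1+k2)(k1+k2+1)/2 = 22 * 23 / 2 = 253
pi = 253 + 5 = 258

258


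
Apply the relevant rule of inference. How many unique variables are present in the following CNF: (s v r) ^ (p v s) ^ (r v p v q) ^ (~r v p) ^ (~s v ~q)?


Identify each variable that appears in the formula.
Variables found: p, q, r, s
Count = 4

4


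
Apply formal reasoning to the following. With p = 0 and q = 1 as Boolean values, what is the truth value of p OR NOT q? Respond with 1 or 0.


p = 0, q = 1
Operation: p OR NOT q
Evaluate: 0 OR NOT 1 = 0

0


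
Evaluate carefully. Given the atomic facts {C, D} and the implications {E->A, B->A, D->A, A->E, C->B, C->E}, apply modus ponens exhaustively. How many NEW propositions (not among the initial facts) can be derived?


Initial facts: {C, D}
Apply modus ponens to closure:
  D and D->A  =>  A
  A and A->E  =>  E
  C and C->B  =>  B
Final known: {A, B, C, D, E}
New propositions: {A, B, E}
Count = 3

3


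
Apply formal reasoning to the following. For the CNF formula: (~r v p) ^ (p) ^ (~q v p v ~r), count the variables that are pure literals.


Check each variable for pure literal status:
p: pure positive
q: pure negative
r: pure negative
Pure literal count = 3

3
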